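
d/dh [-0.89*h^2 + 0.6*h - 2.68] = 0.6 - 1.78*h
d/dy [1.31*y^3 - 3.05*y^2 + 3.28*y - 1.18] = 3.93*y^2 - 6.1*y + 3.28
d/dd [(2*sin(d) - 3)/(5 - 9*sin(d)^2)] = 2*(9*sin(d)^2 - 27*sin(d) + 5)*cos(d)/(9*sin(d)^2 - 5)^2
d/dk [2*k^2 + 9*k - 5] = 4*k + 9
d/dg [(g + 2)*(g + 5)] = 2*g + 7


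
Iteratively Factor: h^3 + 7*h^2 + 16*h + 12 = (h + 2)*(h^2 + 5*h + 6) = (h + 2)*(h + 3)*(h + 2)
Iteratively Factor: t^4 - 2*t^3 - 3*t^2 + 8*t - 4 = (t - 1)*(t^3 - t^2 - 4*t + 4) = (t - 1)*(t + 2)*(t^2 - 3*t + 2) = (t - 2)*(t - 1)*(t + 2)*(t - 1)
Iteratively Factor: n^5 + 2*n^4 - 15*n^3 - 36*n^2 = (n - 4)*(n^4 + 6*n^3 + 9*n^2) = (n - 4)*(n + 3)*(n^3 + 3*n^2) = n*(n - 4)*(n + 3)*(n^2 + 3*n) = n*(n - 4)*(n + 3)^2*(n)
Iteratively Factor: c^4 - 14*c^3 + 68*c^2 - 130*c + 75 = (c - 5)*(c^3 - 9*c^2 + 23*c - 15) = (c - 5)^2*(c^2 - 4*c + 3) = (c - 5)^2*(c - 1)*(c - 3)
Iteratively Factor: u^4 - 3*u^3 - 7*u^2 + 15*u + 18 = (u - 3)*(u^3 - 7*u - 6) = (u - 3)*(u + 2)*(u^2 - 2*u - 3) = (u - 3)*(u + 1)*(u + 2)*(u - 3)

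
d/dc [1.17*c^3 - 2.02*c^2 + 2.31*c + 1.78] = 3.51*c^2 - 4.04*c + 2.31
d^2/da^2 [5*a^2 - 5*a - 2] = 10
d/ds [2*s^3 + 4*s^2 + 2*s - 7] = 6*s^2 + 8*s + 2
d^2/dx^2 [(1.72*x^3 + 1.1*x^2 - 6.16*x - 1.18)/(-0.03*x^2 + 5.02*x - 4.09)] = (-1.73472347597681e-18*x^5 - 86.58752*x^3 + 212.704368*x^2 - 178.235232*x + 275.333328)/(2.7e-5*x^6 - 0.013554*x^5 + 2.279079*x^4 - 130.201732*x^3 + 310.714437*x^2 - 251.925186*x + 68.417929)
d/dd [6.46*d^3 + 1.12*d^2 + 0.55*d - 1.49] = 19.38*d^2 + 2.24*d + 0.55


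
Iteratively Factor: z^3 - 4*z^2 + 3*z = (z - 1)*(z^2 - 3*z) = (z - 3)*(z - 1)*(z)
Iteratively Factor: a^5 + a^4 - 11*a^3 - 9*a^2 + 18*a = (a + 3)*(a^4 - 2*a^3 - 5*a^2 + 6*a) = (a - 3)*(a + 3)*(a^3 + a^2 - 2*a) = (a - 3)*(a - 1)*(a + 3)*(a^2 + 2*a) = a*(a - 3)*(a - 1)*(a + 3)*(a + 2)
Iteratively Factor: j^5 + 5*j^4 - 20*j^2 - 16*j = (j + 2)*(j^4 + 3*j^3 - 6*j^2 - 8*j) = (j + 2)*(j + 4)*(j^3 - j^2 - 2*j) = (j + 1)*(j + 2)*(j + 4)*(j^2 - 2*j) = (j - 2)*(j + 1)*(j + 2)*(j + 4)*(j)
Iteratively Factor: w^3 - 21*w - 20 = (w + 4)*(w^2 - 4*w - 5) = (w - 5)*(w + 4)*(w + 1)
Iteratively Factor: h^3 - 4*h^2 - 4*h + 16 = (h - 2)*(h^2 - 2*h - 8) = (h - 4)*(h - 2)*(h + 2)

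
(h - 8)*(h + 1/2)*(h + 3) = h^3 - 9*h^2/2 - 53*h/2 - 12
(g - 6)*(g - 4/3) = g^2 - 22*g/3 + 8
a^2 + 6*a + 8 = (a + 2)*(a + 4)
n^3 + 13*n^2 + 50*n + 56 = (n + 2)*(n + 4)*(n + 7)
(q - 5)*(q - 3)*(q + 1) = q^3 - 7*q^2 + 7*q + 15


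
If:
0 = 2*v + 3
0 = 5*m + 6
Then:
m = -6/5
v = -3/2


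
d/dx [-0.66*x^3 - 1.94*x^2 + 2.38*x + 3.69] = -1.98*x^2 - 3.88*x + 2.38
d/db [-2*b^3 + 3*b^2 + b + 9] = -6*b^2 + 6*b + 1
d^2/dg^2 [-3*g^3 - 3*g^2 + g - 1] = -18*g - 6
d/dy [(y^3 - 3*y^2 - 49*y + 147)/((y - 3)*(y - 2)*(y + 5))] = 3*(y^2 + 26*y + 49)/(y^4 + 6*y^3 - 11*y^2 - 60*y + 100)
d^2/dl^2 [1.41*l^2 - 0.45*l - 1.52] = 2.82000000000000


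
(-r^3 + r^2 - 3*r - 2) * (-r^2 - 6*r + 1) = r^5 + 5*r^4 - 4*r^3 + 21*r^2 + 9*r - 2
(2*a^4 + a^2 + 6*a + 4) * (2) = 4*a^4 + 2*a^2 + 12*a + 8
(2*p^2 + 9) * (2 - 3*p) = -6*p^3 + 4*p^2 - 27*p + 18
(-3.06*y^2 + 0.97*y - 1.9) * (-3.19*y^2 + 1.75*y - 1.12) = 9.7614*y^4 - 8.4493*y^3 + 11.1857*y^2 - 4.4114*y + 2.128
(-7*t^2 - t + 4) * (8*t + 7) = -56*t^3 - 57*t^2 + 25*t + 28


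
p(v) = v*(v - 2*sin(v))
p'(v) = v*(1 - 2*cos(v)) + v - 2*sin(v) = -2*v*cos(v) + 2*v - 2*sin(v)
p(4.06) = 22.94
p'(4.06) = 14.64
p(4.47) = 28.66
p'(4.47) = 13.03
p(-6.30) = 39.48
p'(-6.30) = 0.03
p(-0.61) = -0.33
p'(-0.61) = 0.93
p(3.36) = 12.75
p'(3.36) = 13.71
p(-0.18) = -0.03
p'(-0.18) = 0.35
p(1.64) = -0.58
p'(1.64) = 1.51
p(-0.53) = -0.25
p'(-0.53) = 0.87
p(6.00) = 39.35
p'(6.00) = 1.04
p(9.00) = 73.58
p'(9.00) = 33.58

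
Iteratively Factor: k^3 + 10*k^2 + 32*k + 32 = (k + 4)*(k^2 + 6*k + 8) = (k + 2)*(k + 4)*(k + 4)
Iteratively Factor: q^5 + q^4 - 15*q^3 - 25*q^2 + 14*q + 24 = (q + 3)*(q^4 - 2*q^3 - 9*q^2 + 2*q + 8) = (q + 2)*(q + 3)*(q^3 - 4*q^2 - q + 4) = (q - 1)*(q + 2)*(q + 3)*(q^2 - 3*q - 4) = (q - 1)*(q + 1)*(q + 2)*(q + 3)*(q - 4)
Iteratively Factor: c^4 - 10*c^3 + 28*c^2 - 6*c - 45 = (c - 5)*(c^3 - 5*c^2 + 3*c + 9) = (c - 5)*(c - 3)*(c^2 - 2*c - 3) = (c - 5)*(c - 3)*(c + 1)*(c - 3)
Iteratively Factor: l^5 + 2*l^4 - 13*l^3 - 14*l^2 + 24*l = (l + 2)*(l^4 - 13*l^2 + 12*l) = (l - 1)*(l + 2)*(l^3 + l^2 - 12*l) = (l - 3)*(l - 1)*(l + 2)*(l^2 + 4*l) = l*(l - 3)*(l - 1)*(l + 2)*(l + 4)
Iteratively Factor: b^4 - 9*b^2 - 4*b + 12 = (b - 1)*(b^3 + b^2 - 8*b - 12) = (b - 1)*(b + 2)*(b^2 - b - 6) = (b - 1)*(b + 2)^2*(b - 3)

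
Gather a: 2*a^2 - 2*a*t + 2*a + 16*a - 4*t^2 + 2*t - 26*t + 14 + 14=2*a^2 + a*(18 - 2*t) - 4*t^2 - 24*t + 28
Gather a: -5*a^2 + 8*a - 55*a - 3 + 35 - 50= -5*a^2 - 47*a - 18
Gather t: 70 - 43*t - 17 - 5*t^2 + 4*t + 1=-5*t^2 - 39*t + 54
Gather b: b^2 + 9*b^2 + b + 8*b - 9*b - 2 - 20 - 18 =10*b^2 - 40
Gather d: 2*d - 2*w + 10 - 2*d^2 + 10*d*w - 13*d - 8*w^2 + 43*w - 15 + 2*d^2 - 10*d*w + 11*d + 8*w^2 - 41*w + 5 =0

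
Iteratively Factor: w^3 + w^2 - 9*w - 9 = (w - 3)*(w^2 + 4*w + 3) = (w - 3)*(w + 1)*(w + 3)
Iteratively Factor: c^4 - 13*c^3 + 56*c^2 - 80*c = (c)*(c^3 - 13*c^2 + 56*c - 80) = c*(c - 4)*(c^2 - 9*c + 20) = c*(c - 4)^2*(c - 5)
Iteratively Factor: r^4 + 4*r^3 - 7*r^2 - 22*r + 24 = (r + 3)*(r^3 + r^2 - 10*r + 8) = (r - 1)*(r + 3)*(r^2 + 2*r - 8) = (r - 2)*(r - 1)*(r + 3)*(r + 4)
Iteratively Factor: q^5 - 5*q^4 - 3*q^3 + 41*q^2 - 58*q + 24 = (q - 2)*(q^4 - 3*q^3 - 9*q^2 + 23*q - 12) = (q - 2)*(q - 1)*(q^3 - 2*q^2 - 11*q + 12) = (q - 4)*(q - 2)*(q - 1)*(q^2 + 2*q - 3) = (q - 4)*(q - 2)*(q - 1)*(q + 3)*(q - 1)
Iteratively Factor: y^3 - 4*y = (y - 2)*(y^2 + 2*y) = y*(y - 2)*(y + 2)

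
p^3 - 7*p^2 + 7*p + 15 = (p - 5)*(p - 3)*(p + 1)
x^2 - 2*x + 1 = (x - 1)^2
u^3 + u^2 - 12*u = u*(u - 3)*(u + 4)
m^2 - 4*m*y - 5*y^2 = (m - 5*y)*(m + y)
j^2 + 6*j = j*(j + 6)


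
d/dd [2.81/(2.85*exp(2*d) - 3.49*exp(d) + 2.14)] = (9.8069 - 16.017*exp(d))*exp(d)/(2.85*exp(2*d) - 3.49*exp(d) + 2.14)^2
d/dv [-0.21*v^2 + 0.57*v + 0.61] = 0.57 - 0.42*v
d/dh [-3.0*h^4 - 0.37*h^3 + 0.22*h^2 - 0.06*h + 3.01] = -12.0*h^3 - 1.11*h^2 + 0.44*h - 0.06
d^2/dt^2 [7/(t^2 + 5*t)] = 14*(-t*(t + 5) + (2*t + 5)^2)/(t^3*(t + 5)^3)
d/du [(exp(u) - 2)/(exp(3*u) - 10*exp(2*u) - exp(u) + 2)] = ((exp(u) - 2)*(-3*exp(2*u) + 20*exp(u) + 1) + exp(3*u) - 10*exp(2*u) - exp(u) + 2)*exp(u)/(exp(3*u) - 10*exp(2*u) - exp(u) + 2)^2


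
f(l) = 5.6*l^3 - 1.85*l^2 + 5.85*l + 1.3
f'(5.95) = 578.60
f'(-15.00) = 3841.35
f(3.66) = 272.49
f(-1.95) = -58.67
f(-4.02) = -415.92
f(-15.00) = -19402.70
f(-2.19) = -79.20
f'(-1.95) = 76.95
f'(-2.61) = 129.95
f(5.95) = 1150.22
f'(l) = 16.8*l^2 - 3.7*l + 5.85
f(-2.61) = -126.14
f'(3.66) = 217.35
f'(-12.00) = 2469.45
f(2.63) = 105.76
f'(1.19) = 25.24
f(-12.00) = -10012.10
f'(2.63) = 112.32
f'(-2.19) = 94.53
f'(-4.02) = 292.22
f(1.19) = 15.08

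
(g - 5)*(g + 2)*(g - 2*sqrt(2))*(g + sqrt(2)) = g^4 - 3*g^3 - sqrt(2)*g^3 - 14*g^2 + 3*sqrt(2)*g^2 + 12*g + 10*sqrt(2)*g + 40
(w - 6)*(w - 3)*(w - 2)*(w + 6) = w^4 - 5*w^3 - 30*w^2 + 180*w - 216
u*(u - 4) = u^2 - 4*u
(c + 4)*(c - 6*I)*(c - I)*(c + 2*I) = c^4 + 4*c^3 - 5*I*c^3 + 8*c^2 - 20*I*c^2 + 32*c - 12*I*c - 48*I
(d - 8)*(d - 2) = d^2 - 10*d + 16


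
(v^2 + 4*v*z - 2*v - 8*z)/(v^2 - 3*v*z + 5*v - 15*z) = (v^2 + 4*v*z - 2*v - 8*z)/(v^2 - 3*v*z + 5*v - 15*z)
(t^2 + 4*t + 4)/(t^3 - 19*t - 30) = (t + 2)/(t^2 - 2*t - 15)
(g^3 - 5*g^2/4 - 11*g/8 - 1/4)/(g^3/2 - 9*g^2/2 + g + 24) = (8*g^3 - 10*g^2 - 11*g - 2)/(4*(g^3 - 9*g^2 + 2*g + 48))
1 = 1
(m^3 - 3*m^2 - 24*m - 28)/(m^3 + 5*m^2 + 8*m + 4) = (m - 7)/(m + 1)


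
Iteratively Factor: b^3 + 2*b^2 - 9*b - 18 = (b - 3)*(b^2 + 5*b + 6) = (b - 3)*(b + 2)*(b + 3)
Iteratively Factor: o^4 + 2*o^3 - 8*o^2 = (o)*(o^3 + 2*o^2 - 8*o) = o*(o - 2)*(o^2 + 4*o) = o*(o - 2)*(o + 4)*(o)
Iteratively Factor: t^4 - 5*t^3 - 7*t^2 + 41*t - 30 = (t - 5)*(t^3 - 7*t + 6) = (t - 5)*(t + 3)*(t^2 - 3*t + 2) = (t - 5)*(t - 1)*(t + 3)*(t - 2)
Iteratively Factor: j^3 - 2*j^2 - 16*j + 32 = (j - 2)*(j^2 - 16) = (j - 2)*(j + 4)*(j - 4)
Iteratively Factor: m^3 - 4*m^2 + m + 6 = (m - 2)*(m^2 - 2*m - 3) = (m - 3)*(m - 2)*(m + 1)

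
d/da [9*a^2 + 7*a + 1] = 18*a + 7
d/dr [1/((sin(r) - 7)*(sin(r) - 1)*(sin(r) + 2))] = 3*(4*sin(r) + cos(r)^2 + 2)*cos(r)/((sin(r) - 7)^2*(sin(r) - 1)^2*(sin(r) + 2)^2)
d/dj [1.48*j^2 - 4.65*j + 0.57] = 2.96*j - 4.65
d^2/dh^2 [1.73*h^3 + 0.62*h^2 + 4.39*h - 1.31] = 10.38*h + 1.24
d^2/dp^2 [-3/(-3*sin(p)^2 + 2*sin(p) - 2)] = 6*(-18*sin(p)^4 + 9*sin(p)^3 + 37*sin(p)^2 - 20*sin(p) - 2)/(3*sin(p)^2 - 2*sin(p) + 2)^3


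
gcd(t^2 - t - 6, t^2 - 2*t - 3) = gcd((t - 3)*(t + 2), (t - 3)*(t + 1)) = t - 3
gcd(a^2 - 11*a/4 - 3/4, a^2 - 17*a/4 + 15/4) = a - 3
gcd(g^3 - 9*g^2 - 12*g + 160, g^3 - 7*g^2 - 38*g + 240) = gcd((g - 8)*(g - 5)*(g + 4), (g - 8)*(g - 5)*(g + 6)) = g^2 - 13*g + 40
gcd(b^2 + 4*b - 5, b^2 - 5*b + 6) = 1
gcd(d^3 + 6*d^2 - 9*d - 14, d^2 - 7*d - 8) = d + 1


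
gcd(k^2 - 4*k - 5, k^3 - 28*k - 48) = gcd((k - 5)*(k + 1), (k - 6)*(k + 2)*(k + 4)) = 1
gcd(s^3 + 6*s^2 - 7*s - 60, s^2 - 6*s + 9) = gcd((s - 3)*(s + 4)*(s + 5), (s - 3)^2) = s - 3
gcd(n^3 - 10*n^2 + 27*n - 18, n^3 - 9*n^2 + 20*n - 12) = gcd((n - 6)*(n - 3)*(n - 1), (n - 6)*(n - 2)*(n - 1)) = n^2 - 7*n + 6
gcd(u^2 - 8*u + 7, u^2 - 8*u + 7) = u^2 - 8*u + 7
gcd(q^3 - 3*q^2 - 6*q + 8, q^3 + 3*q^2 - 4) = q^2 + q - 2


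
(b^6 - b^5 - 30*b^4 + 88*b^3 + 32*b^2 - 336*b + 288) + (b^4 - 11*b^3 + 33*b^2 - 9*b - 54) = b^6 - b^5 - 29*b^4 + 77*b^3 + 65*b^2 - 345*b + 234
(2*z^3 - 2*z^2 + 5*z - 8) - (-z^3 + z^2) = 3*z^3 - 3*z^2 + 5*z - 8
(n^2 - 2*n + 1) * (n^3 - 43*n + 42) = n^5 - 2*n^4 - 42*n^3 + 128*n^2 - 127*n + 42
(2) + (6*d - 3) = 6*d - 1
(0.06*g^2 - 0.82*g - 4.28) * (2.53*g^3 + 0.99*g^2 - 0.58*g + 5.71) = 0.1518*g^5 - 2.0152*g^4 - 11.675*g^3 - 3.419*g^2 - 2.1998*g - 24.4388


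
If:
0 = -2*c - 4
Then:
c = -2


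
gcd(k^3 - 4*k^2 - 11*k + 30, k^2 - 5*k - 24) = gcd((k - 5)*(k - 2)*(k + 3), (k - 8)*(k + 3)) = k + 3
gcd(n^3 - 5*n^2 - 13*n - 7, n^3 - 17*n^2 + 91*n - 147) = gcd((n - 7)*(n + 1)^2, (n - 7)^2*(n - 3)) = n - 7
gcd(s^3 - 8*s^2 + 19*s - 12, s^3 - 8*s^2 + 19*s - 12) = s^3 - 8*s^2 + 19*s - 12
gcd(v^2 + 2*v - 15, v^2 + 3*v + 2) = 1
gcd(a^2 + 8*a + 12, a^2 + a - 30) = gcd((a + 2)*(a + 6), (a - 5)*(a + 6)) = a + 6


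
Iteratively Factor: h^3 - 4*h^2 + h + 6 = (h - 2)*(h^2 - 2*h - 3) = (h - 2)*(h + 1)*(h - 3)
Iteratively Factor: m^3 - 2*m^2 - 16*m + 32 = (m - 4)*(m^2 + 2*m - 8) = (m - 4)*(m + 4)*(m - 2)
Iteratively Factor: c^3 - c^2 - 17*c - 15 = (c + 3)*(c^2 - 4*c - 5) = (c - 5)*(c + 3)*(c + 1)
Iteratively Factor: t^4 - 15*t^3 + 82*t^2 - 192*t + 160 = (t - 4)*(t^3 - 11*t^2 + 38*t - 40) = (t - 5)*(t - 4)*(t^2 - 6*t + 8) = (t - 5)*(t - 4)*(t - 2)*(t - 4)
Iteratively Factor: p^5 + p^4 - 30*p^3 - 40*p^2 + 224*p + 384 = (p - 4)*(p^4 + 5*p^3 - 10*p^2 - 80*p - 96) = (p - 4)^2*(p^3 + 9*p^2 + 26*p + 24) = (p - 4)^2*(p + 3)*(p^2 + 6*p + 8) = (p - 4)^2*(p + 3)*(p + 4)*(p + 2)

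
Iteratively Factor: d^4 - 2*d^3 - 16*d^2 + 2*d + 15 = (d + 1)*(d^3 - 3*d^2 - 13*d + 15) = (d - 1)*(d + 1)*(d^2 - 2*d - 15) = (d - 1)*(d + 1)*(d + 3)*(d - 5)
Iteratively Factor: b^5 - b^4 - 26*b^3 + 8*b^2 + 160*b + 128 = (b + 2)*(b^4 - 3*b^3 - 20*b^2 + 48*b + 64) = (b + 1)*(b + 2)*(b^3 - 4*b^2 - 16*b + 64) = (b - 4)*(b + 1)*(b + 2)*(b^2 - 16) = (b - 4)^2*(b + 1)*(b + 2)*(b + 4)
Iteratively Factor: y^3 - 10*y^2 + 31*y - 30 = (y - 3)*(y^2 - 7*y + 10) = (y - 3)*(y - 2)*(y - 5)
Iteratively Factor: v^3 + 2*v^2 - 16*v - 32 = (v - 4)*(v^2 + 6*v + 8) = (v - 4)*(v + 2)*(v + 4)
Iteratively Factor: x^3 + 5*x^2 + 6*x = (x + 2)*(x^2 + 3*x) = x*(x + 2)*(x + 3)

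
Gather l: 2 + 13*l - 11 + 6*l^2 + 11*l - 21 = 6*l^2 + 24*l - 30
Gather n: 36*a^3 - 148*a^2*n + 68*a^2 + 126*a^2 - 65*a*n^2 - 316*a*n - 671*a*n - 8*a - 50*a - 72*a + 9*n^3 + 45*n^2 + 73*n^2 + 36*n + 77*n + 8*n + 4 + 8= 36*a^3 + 194*a^2 - 130*a + 9*n^3 + n^2*(118 - 65*a) + n*(-148*a^2 - 987*a + 121) + 12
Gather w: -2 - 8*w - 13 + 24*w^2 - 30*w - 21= 24*w^2 - 38*w - 36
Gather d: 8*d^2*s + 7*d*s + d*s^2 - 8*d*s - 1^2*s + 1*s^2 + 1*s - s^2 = 8*d^2*s + d*(s^2 - s)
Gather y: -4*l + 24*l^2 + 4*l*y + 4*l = 24*l^2 + 4*l*y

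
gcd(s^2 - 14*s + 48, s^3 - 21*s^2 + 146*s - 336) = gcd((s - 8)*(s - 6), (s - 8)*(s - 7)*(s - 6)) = s^2 - 14*s + 48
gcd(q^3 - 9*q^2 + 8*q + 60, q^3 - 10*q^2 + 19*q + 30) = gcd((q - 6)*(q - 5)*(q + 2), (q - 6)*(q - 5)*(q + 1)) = q^2 - 11*q + 30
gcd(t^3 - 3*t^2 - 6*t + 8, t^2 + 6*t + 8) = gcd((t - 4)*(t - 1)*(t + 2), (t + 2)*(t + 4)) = t + 2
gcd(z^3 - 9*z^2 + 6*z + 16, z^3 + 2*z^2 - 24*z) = 1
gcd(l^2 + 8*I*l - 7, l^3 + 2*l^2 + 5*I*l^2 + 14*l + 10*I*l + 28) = l + 7*I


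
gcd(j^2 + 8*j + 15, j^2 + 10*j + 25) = j + 5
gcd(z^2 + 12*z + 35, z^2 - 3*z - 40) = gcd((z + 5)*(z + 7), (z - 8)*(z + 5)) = z + 5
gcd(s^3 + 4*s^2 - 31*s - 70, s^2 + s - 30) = s - 5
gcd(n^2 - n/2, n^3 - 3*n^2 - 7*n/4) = n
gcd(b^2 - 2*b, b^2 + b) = b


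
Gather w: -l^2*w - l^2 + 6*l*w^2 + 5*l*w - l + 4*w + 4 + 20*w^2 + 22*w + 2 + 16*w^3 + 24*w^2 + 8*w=-l^2 - l + 16*w^3 + w^2*(6*l + 44) + w*(-l^2 + 5*l + 34) + 6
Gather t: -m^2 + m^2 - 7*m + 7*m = 0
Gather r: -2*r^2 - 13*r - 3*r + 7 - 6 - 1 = -2*r^2 - 16*r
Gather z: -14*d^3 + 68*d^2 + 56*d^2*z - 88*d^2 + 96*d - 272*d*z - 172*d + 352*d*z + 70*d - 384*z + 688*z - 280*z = -14*d^3 - 20*d^2 - 6*d + z*(56*d^2 + 80*d + 24)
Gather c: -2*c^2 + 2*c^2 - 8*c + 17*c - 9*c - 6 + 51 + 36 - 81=0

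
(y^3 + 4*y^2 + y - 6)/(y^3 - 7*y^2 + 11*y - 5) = (y^2 + 5*y + 6)/(y^2 - 6*y + 5)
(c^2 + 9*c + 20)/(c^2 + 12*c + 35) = (c + 4)/(c + 7)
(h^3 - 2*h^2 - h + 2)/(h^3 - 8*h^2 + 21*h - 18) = (h^2 - 1)/(h^2 - 6*h + 9)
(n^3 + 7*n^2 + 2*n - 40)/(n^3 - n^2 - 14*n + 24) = (n + 5)/(n - 3)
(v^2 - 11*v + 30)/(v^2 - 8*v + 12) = (v - 5)/(v - 2)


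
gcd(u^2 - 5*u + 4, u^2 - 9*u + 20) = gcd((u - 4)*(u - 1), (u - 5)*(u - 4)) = u - 4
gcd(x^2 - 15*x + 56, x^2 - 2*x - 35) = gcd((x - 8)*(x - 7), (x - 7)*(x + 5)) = x - 7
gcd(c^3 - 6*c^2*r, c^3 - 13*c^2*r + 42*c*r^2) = -c^2 + 6*c*r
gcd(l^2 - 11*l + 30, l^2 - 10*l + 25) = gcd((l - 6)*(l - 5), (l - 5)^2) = l - 5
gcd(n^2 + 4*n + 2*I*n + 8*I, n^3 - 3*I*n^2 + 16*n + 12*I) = n + 2*I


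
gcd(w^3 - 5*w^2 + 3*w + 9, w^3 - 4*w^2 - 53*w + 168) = w - 3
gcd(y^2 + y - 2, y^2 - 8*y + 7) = y - 1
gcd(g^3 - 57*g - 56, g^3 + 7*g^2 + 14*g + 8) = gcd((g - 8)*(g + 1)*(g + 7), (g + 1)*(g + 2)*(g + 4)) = g + 1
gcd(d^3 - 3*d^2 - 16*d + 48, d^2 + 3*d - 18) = d - 3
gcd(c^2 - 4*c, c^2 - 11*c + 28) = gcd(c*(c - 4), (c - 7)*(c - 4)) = c - 4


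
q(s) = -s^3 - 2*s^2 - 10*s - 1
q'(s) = -3*s^2 - 4*s - 10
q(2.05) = -38.52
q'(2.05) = -30.81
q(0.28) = -3.98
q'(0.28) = -11.36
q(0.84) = -11.40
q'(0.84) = -15.48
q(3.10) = -81.01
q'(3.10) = -51.23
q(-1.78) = 16.10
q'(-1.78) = -12.39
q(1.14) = -16.48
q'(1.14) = -18.46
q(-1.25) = 10.33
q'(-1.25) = -9.69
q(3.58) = -108.32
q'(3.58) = -62.77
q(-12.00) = 1559.00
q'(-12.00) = -394.00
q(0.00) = -1.00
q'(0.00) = -10.00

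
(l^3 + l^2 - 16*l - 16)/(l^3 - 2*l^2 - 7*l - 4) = (l + 4)/(l + 1)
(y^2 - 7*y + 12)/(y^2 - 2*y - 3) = (y - 4)/(y + 1)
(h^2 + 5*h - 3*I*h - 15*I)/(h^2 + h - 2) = (h^2 + h*(5 - 3*I) - 15*I)/(h^2 + h - 2)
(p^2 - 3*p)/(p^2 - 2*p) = (p - 3)/(p - 2)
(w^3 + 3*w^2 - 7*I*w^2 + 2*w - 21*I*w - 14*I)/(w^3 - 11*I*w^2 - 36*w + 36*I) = (w^3 + w^2*(3 - 7*I) + w*(2 - 21*I) - 14*I)/(w^3 - 11*I*w^2 - 36*w + 36*I)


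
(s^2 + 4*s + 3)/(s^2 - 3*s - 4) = (s + 3)/(s - 4)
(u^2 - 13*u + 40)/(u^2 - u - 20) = (u - 8)/(u + 4)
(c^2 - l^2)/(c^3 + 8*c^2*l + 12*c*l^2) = (c^2 - l^2)/(c*(c^2 + 8*c*l + 12*l^2))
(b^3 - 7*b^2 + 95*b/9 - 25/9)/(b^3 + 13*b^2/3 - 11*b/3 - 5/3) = (9*b^3 - 63*b^2 + 95*b - 25)/(3*(3*b^3 + 13*b^2 - 11*b - 5))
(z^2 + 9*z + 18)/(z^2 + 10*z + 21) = (z + 6)/(z + 7)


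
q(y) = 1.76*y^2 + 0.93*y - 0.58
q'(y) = 3.52*y + 0.93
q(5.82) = 64.45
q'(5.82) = 21.42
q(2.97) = 17.71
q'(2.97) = 11.38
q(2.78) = 15.61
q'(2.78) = 10.72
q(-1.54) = 2.16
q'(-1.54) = -4.49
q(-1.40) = 1.57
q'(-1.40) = -4.00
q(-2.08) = 5.10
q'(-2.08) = -6.39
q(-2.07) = 5.04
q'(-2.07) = -6.36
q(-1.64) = 2.63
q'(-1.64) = -4.84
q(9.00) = 150.35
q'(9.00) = 32.61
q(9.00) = 150.35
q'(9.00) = 32.61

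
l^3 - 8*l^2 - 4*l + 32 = (l - 8)*(l - 2)*(l + 2)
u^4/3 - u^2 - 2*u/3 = u*(u/3 + 1/3)*(u - 2)*(u + 1)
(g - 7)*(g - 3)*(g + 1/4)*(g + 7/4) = g^4 - 8*g^3 + 23*g^2/16 + 301*g/8 + 147/16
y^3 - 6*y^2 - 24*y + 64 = (y - 8)*(y - 2)*(y + 4)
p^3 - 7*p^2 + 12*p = p*(p - 4)*(p - 3)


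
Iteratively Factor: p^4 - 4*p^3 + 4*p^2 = (p)*(p^3 - 4*p^2 + 4*p) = p*(p - 2)*(p^2 - 2*p) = p*(p - 2)^2*(p)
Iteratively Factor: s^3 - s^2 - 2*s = (s)*(s^2 - s - 2) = s*(s - 2)*(s + 1)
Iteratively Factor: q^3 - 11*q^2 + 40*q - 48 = (q - 3)*(q^2 - 8*q + 16) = (q - 4)*(q - 3)*(q - 4)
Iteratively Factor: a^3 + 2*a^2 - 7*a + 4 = (a + 4)*(a^2 - 2*a + 1) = (a - 1)*(a + 4)*(a - 1)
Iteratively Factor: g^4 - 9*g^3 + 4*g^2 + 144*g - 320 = (g - 4)*(g^3 - 5*g^2 - 16*g + 80) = (g - 4)^2*(g^2 - g - 20) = (g - 5)*(g - 4)^2*(g + 4)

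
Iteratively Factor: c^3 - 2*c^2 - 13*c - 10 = (c + 1)*(c^2 - 3*c - 10) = (c - 5)*(c + 1)*(c + 2)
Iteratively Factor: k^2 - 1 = (k - 1)*(k + 1)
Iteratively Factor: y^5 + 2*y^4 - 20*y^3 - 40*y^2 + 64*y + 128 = (y - 2)*(y^4 + 4*y^3 - 12*y^2 - 64*y - 64) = (y - 4)*(y - 2)*(y^3 + 8*y^2 + 20*y + 16) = (y - 4)*(y - 2)*(y + 2)*(y^2 + 6*y + 8) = (y - 4)*(y - 2)*(y + 2)^2*(y + 4)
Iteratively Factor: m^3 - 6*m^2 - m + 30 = (m + 2)*(m^2 - 8*m + 15) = (m - 3)*(m + 2)*(m - 5)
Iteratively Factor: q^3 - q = (q)*(q^2 - 1) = q*(q + 1)*(q - 1)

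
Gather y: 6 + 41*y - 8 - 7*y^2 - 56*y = -7*y^2 - 15*y - 2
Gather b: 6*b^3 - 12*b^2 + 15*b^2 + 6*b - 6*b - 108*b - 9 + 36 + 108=6*b^3 + 3*b^2 - 108*b + 135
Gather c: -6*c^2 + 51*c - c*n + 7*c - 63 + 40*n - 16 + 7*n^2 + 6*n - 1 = -6*c^2 + c*(58 - n) + 7*n^2 + 46*n - 80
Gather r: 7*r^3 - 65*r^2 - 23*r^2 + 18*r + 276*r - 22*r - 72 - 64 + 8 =7*r^3 - 88*r^2 + 272*r - 128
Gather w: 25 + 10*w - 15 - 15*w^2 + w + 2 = -15*w^2 + 11*w + 12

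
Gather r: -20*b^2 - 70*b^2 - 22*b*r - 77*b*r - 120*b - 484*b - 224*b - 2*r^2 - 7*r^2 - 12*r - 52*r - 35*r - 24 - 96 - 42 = -90*b^2 - 828*b - 9*r^2 + r*(-99*b - 99) - 162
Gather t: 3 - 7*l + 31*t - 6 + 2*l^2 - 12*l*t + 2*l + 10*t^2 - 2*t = 2*l^2 - 5*l + 10*t^2 + t*(29 - 12*l) - 3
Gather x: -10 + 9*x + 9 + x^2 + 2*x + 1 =x^2 + 11*x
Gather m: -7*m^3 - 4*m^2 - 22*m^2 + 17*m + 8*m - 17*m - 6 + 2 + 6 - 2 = -7*m^3 - 26*m^2 + 8*m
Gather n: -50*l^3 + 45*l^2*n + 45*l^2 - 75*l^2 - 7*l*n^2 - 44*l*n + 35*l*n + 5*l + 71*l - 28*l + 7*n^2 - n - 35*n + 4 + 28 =-50*l^3 - 30*l^2 + 48*l + n^2*(7 - 7*l) + n*(45*l^2 - 9*l - 36) + 32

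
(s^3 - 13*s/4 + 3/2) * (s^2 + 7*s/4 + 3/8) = s^5 + 7*s^4/4 - 23*s^3/8 - 67*s^2/16 + 45*s/32 + 9/16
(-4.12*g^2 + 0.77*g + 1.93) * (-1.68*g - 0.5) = 6.9216*g^3 + 0.7664*g^2 - 3.6274*g - 0.965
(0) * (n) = 0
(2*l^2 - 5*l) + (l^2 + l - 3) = 3*l^2 - 4*l - 3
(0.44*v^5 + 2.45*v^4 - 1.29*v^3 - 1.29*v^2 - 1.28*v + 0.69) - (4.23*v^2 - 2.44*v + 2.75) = 0.44*v^5 + 2.45*v^4 - 1.29*v^3 - 5.52*v^2 + 1.16*v - 2.06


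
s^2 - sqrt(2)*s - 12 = (s - 3*sqrt(2))*(s + 2*sqrt(2))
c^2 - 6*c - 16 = (c - 8)*(c + 2)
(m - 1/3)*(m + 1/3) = m^2 - 1/9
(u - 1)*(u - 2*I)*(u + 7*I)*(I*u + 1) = I*u^4 - 4*u^3 - I*u^3 + 4*u^2 + 19*I*u^2 + 14*u - 19*I*u - 14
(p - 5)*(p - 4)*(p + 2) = p^3 - 7*p^2 + 2*p + 40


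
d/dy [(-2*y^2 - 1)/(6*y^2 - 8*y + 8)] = (4*y^2 - 5*y - 2)/(9*y^4 - 24*y^3 + 40*y^2 - 32*y + 16)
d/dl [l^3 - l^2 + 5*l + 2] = 3*l^2 - 2*l + 5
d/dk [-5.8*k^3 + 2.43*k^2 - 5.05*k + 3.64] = -17.4*k^2 + 4.86*k - 5.05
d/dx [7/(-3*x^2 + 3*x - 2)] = 21*(2*x - 1)/(3*x^2 - 3*x + 2)^2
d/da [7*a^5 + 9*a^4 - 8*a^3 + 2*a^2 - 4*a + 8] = 35*a^4 + 36*a^3 - 24*a^2 + 4*a - 4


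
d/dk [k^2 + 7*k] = 2*k + 7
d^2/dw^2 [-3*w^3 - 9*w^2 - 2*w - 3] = -18*w - 18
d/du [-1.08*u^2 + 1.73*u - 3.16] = 1.73 - 2.16*u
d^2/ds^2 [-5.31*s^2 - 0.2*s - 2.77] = -10.6200000000000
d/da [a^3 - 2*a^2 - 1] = a*(3*a - 4)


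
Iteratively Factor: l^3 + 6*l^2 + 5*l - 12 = (l - 1)*(l^2 + 7*l + 12) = (l - 1)*(l + 3)*(l + 4)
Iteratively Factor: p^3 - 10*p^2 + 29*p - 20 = (p - 5)*(p^2 - 5*p + 4) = (p - 5)*(p - 4)*(p - 1)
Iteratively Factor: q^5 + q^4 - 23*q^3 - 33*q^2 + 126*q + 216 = (q - 3)*(q^4 + 4*q^3 - 11*q^2 - 66*q - 72) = (q - 4)*(q - 3)*(q^3 + 8*q^2 + 21*q + 18) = (q - 4)*(q - 3)*(q + 2)*(q^2 + 6*q + 9) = (q - 4)*(q - 3)*(q + 2)*(q + 3)*(q + 3)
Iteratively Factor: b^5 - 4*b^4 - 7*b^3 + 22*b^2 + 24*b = (b - 3)*(b^4 - b^3 - 10*b^2 - 8*b) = b*(b - 3)*(b^3 - b^2 - 10*b - 8) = b*(b - 4)*(b - 3)*(b^2 + 3*b + 2) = b*(b - 4)*(b - 3)*(b + 2)*(b + 1)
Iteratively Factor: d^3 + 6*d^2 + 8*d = (d + 2)*(d^2 + 4*d) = (d + 2)*(d + 4)*(d)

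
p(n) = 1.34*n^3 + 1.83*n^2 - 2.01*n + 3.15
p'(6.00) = 164.67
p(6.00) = 346.41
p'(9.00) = 356.55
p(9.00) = 1110.15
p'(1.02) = 5.91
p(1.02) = 4.43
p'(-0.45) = -2.84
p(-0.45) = 4.30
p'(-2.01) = 6.87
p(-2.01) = 3.70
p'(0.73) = 2.80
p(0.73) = 3.18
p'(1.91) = 19.65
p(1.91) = 15.32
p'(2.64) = 35.67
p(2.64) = 35.25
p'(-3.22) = 27.89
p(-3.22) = -16.14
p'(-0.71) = -2.58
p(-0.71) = 5.02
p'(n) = 4.02*n^2 + 3.66*n - 2.01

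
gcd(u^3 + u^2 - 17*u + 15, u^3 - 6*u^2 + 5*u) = u - 1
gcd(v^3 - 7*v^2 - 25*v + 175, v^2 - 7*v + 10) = v - 5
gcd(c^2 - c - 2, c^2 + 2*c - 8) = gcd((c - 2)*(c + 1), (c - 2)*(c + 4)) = c - 2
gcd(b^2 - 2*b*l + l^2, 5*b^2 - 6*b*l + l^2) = b - l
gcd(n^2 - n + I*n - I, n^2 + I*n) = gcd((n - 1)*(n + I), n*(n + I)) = n + I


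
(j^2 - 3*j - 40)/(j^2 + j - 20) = (j - 8)/(j - 4)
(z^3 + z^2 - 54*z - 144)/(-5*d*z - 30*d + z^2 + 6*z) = (z^2 - 5*z - 24)/(-5*d + z)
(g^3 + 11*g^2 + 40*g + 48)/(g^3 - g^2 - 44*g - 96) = (g + 4)/(g - 8)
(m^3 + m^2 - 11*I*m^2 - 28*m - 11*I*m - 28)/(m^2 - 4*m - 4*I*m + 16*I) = (m^2 + m*(1 - 7*I) - 7*I)/(m - 4)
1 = 1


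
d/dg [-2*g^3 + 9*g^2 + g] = -6*g^2 + 18*g + 1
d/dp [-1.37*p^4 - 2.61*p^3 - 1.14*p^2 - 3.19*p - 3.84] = -5.48*p^3 - 7.83*p^2 - 2.28*p - 3.19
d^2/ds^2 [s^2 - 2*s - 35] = 2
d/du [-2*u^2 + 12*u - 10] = 12 - 4*u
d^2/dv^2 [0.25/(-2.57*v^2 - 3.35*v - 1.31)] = (3.30245*v^2 + 4.30475*v - 0.25*(5.14*v + 3.35)*(10.28*v + 6.7) + 1.68335)/(2.57*v^2 + 3.35*v + 1.31)^3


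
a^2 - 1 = (a - 1)*(a + 1)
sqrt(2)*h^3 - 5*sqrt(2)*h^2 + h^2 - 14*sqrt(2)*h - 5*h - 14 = (h - 7)*(h + 2)*(sqrt(2)*h + 1)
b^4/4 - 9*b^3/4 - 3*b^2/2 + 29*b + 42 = (b/2 + 1)^2*(b - 7)*(b - 6)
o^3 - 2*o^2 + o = o*(o - 1)^2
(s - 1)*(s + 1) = s^2 - 1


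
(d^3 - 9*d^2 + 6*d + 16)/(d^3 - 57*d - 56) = (d - 2)/(d + 7)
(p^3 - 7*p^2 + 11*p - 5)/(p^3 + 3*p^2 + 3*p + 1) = (p^3 - 7*p^2 + 11*p - 5)/(p^3 + 3*p^2 + 3*p + 1)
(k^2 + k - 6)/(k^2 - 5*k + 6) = (k + 3)/(k - 3)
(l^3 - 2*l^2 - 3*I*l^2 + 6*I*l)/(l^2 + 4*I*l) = (l^2 - 2*l - 3*I*l + 6*I)/(l + 4*I)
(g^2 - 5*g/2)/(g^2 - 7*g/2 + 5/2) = g/(g - 1)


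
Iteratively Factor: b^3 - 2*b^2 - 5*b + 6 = (b - 3)*(b^2 + b - 2) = (b - 3)*(b + 2)*(b - 1)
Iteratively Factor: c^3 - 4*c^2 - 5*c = (c + 1)*(c^2 - 5*c) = (c - 5)*(c + 1)*(c)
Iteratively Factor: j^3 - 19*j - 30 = (j + 3)*(j^2 - 3*j - 10) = (j - 5)*(j + 3)*(j + 2)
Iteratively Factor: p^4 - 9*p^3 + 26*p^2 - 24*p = (p - 3)*(p^3 - 6*p^2 + 8*p) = (p - 3)*(p - 2)*(p^2 - 4*p) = (p - 4)*(p - 3)*(p - 2)*(p)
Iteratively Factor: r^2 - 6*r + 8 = (r - 2)*(r - 4)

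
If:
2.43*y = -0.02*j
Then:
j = -121.5*y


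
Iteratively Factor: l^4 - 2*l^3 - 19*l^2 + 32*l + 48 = (l + 4)*(l^3 - 6*l^2 + 5*l + 12) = (l - 3)*(l + 4)*(l^2 - 3*l - 4) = (l - 3)*(l + 1)*(l + 4)*(l - 4)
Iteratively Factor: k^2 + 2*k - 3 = (k - 1)*(k + 3)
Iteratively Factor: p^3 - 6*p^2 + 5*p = (p - 1)*(p^2 - 5*p) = (p - 5)*(p - 1)*(p)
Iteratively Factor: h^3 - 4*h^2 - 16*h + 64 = (h - 4)*(h^2 - 16) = (h - 4)^2*(h + 4)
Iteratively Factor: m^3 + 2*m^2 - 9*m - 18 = (m + 3)*(m^2 - m - 6) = (m - 3)*(m + 3)*(m + 2)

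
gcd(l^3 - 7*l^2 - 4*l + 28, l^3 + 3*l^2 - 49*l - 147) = l - 7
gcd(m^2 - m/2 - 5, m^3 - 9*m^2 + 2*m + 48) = m + 2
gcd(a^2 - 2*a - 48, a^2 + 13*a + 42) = a + 6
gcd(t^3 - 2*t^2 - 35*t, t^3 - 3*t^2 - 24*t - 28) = t - 7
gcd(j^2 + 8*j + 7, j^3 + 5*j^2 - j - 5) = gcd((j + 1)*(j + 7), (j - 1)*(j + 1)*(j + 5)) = j + 1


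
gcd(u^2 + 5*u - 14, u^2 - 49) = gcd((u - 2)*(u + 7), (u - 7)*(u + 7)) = u + 7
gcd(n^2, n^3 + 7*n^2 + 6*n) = n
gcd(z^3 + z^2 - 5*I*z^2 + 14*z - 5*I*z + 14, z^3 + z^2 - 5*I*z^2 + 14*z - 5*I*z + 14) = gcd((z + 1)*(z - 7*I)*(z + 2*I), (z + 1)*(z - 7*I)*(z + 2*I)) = z^3 + z^2*(1 - 5*I) + z*(14 - 5*I) + 14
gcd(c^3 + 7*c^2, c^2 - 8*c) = c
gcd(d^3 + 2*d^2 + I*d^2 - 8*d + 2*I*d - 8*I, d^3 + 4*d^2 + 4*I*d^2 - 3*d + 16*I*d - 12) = d^2 + d*(4 + I) + 4*I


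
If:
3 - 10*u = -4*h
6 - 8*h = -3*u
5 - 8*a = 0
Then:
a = 5/8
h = 69/68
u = 12/17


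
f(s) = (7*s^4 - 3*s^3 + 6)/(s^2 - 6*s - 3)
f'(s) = (6 - 2*s)*(7*s^4 - 3*s^3 + 6)/(s^2 - 6*s - 3)^2 + (28*s^3 - 9*s^2)/(s^2 - 6*s - 3) = (s^2*(9 - 28*s)*(-s^2 + 6*s + 3) - 2*(s - 3)*(7*s^4 - 3*s^3 + 6))/(-s^2 + 6*s + 3)^2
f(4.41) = -239.35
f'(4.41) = -289.79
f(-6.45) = 167.22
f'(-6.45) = -61.15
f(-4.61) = 75.39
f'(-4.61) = -38.92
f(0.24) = -1.36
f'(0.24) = 1.75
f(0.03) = -1.89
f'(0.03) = 3.53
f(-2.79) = 23.01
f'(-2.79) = -19.13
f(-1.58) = 6.85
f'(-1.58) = -7.82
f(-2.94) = 25.99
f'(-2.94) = -20.64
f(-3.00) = 27.25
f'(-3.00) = -21.25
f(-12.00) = 705.83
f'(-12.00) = -133.83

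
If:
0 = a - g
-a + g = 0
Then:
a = g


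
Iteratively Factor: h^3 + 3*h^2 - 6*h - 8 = (h + 4)*(h^2 - h - 2) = (h + 1)*(h + 4)*(h - 2)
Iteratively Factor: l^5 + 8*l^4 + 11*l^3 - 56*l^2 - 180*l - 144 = (l - 3)*(l^4 + 11*l^3 + 44*l^2 + 76*l + 48) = (l - 3)*(l + 4)*(l^3 + 7*l^2 + 16*l + 12) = (l - 3)*(l + 3)*(l + 4)*(l^2 + 4*l + 4) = (l - 3)*(l + 2)*(l + 3)*(l + 4)*(l + 2)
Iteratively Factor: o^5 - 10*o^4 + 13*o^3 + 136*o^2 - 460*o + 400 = (o + 4)*(o^4 - 14*o^3 + 69*o^2 - 140*o + 100) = (o - 2)*(o + 4)*(o^3 - 12*o^2 + 45*o - 50) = (o - 2)^2*(o + 4)*(o^2 - 10*o + 25) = (o - 5)*(o - 2)^2*(o + 4)*(o - 5)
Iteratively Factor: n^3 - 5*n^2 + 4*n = (n - 1)*(n^2 - 4*n) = n*(n - 1)*(n - 4)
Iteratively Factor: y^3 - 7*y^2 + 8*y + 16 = (y - 4)*(y^2 - 3*y - 4) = (y - 4)*(y + 1)*(y - 4)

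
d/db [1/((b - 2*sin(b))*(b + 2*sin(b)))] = 2*(-b + 2*sin(2*b))/((b - 2*sin(b))^2*(b + 2*sin(b))^2)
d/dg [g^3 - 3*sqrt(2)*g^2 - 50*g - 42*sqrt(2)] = 3*g^2 - 6*sqrt(2)*g - 50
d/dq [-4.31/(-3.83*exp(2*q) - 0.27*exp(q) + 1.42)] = (-33.0146*exp(q) - 1.1637)*exp(q)/(3.83*exp(2*q) + 0.27*exp(q) - 1.42)^2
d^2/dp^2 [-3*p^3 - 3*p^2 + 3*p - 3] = -18*p - 6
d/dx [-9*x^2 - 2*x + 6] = -18*x - 2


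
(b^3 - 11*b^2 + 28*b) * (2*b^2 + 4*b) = 2*b^5 - 18*b^4 + 12*b^3 + 112*b^2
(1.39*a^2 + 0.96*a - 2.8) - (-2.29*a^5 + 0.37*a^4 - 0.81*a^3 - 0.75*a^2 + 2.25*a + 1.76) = 2.29*a^5 - 0.37*a^4 + 0.81*a^3 + 2.14*a^2 - 1.29*a - 4.56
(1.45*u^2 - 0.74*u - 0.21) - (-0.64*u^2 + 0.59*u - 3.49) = 2.09*u^2 - 1.33*u + 3.28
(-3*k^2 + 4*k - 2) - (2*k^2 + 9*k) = -5*k^2 - 5*k - 2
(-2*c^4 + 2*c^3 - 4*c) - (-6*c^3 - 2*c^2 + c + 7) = -2*c^4 + 8*c^3 + 2*c^2 - 5*c - 7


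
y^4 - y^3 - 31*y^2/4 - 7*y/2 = y*(y - 7/2)*(y + 1/2)*(y + 2)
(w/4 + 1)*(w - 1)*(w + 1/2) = w^3/4 + 7*w^2/8 - 5*w/8 - 1/2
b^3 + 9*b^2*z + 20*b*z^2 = b*(b + 4*z)*(b + 5*z)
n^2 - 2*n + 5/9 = (n - 5/3)*(n - 1/3)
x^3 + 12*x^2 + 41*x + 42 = (x + 2)*(x + 3)*(x + 7)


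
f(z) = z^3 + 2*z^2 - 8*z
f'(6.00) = 124.00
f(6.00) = 240.00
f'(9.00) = 271.00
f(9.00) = 819.00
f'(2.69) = 24.47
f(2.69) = 12.42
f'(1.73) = 7.90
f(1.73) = -2.68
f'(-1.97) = -4.24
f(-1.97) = 15.88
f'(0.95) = -1.49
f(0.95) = -4.94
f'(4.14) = 59.98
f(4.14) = 72.12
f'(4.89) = 83.30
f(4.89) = 125.63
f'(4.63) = 74.83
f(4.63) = 105.09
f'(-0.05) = -8.19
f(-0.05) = 0.40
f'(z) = 3*z^2 + 4*z - 8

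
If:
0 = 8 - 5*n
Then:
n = 8/5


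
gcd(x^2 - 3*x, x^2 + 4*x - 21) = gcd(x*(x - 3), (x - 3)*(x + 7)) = x - 3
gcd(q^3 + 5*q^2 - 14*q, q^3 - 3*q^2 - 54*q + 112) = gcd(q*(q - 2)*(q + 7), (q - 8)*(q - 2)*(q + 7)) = q^2 + 5*q - 14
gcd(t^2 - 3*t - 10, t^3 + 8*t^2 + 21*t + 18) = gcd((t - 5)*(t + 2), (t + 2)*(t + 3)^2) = t + 2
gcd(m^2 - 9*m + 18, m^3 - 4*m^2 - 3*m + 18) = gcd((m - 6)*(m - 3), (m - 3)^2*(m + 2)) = m - 3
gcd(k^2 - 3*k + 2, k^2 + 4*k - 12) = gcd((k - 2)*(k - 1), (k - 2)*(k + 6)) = k - 2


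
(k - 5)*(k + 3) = k^2 - 2*k - 15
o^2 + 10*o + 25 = (o + 5)^2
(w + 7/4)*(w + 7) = w^2 + 35*w/4 + 49/4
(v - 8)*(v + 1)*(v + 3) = v^3 - 4*v^2 - 29*v - 24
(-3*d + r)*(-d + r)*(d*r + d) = 3*d^3*r + 3*d^3 - 4*d^2*r^2 - 4*d^2*r + d*r^3 + d*r^2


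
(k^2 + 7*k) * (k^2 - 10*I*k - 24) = k^4 + 7*k^3 - 10*I*k^3 - 24*k^2 - 70*I*k^2 - 168*k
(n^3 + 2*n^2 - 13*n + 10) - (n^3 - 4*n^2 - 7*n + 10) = 6*n^2 - 6*n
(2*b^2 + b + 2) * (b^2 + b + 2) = 2*b^4 + 3*b^3 + 7*b^2 + 4*b + 4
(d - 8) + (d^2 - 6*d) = d^2 - 5*d - 8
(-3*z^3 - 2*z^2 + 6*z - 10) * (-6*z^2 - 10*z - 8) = 18*z^5 + 42*z^4 + 8*z^3 + 16*z^2 + 52*z + 80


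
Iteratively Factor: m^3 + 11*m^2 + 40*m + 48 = (m + 4)*(m^2 + 7*m + 12) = (m + 4)^2*(m + 3)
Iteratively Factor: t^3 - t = (t + 1)*(t^2 - t) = t*(t + 1)*(t - 1)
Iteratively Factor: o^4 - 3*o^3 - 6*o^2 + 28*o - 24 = (o - 2)*(o^3 - o^2 - 8*o + 12) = (o - 2)^2*(o^2 + o - 6) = (o - 2)^2*(o + 3)*(o - 2)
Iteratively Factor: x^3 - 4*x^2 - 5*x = (x + 1)*(x^2 - 5*x) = x*(x + 1)*(x - 5)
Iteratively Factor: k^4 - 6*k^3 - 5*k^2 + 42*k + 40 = (k - 4)*(k^3 - 2*k^2 - 13*k - 10) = (k - 4)*(k + 1)*(k^2 - 3*k - 10) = (k - 5)*(k - 4)*(k + 1)*(k + 2)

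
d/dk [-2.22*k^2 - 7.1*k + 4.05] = -4.44*k - 7.1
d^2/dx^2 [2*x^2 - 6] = 4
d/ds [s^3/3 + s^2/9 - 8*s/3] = s^2 + 2*s/9 - 8/3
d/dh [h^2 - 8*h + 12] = 2*h - 8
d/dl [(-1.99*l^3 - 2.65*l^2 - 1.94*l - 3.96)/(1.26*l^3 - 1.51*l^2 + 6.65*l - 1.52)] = (8.88178419700125e-16*l^5 + 6.3439*l^4 - 21.5782*l^3 + 3.49130000000001*l^2 - 3.9032*l + 29.2828)/(1.5876*l^6 - 3.8052*l^5 + 19.0381*l^4 - 23.9134*l^3 + 48.8129*l^2 - 20.216*l + 2.3104)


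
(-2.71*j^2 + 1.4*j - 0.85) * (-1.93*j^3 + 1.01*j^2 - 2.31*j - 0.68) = 5.2303*j^5 - 5.4391*j^4 + 9.3146*j^3 - 2.2497*j^2 + 1.0115*j + 0.578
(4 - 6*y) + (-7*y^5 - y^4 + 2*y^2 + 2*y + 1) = -7*y^5 - y^4 + 2*y^2 - 4*y + 5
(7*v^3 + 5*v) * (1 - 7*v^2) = -49*v^5 - 28*v^3 + 5*v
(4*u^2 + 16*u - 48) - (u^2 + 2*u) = 3*u^2 + 14*u - 48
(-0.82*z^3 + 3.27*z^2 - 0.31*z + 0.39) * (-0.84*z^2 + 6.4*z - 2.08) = 0.6888*z^5 - 7.9948*z^4 + 22.894*z^3 - 9.1132*z^2 + 3.1408*z - 0.8112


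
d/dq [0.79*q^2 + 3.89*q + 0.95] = 1.58*q + 3.89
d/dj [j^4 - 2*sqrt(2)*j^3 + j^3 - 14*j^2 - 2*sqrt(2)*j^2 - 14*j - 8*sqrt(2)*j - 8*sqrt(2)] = 4*j^3 - 6*sqrt(2)*j^2 + 3*j^2 - 28*j - 4*sqrt(2)*j - 14 - 8*sqrt(2)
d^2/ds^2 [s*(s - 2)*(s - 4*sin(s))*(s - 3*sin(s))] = 7*s^3*sin(s) - 14*s^2*sin(s) - 42*s^2*cos(s) + 24*s^2*cos(2*s) + 12*s^2 - 42*s*sin(s) + 56*s*cos(s) - 48*sqrt(2)*s*cos(2*s + pi/4) - 12*s + 28*sin(s) - 48*sin(2*s) - 12*cos(2*s) + 12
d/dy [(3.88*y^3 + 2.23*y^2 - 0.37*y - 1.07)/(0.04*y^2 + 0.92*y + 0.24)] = (0.1552*y^4 + 7.1392*y^3 + 4.86*y^2 + 1.156*y + 0.8956)/(0.0016*y^4 + 0.0736*y^3 + 0.8656*y^2 + 0.4416*y + 0.0576)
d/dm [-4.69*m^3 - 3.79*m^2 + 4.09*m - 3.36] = -14.07*m^2 - 7.58*m + 4.09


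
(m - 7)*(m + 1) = m^2 - 6*m - 7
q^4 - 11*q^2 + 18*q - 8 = (q - 2)*(q - 1)^2*(q + 4)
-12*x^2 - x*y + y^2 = (-4*x + y)*(3*x + y)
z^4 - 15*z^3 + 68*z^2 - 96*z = z*(z - 8)*(z - 4)*(z - 3)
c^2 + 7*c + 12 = (c + 3)*(c + 4)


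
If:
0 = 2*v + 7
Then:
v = -7/2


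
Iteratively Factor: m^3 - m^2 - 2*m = (m - 2)*(m^2 + m) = m*(m - 2)*(m + 1)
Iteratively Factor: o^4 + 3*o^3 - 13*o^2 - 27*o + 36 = (o - 1)*(o^3 + 4*o^2 - 9*o - 36) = (o - 1)*(o + 4)*(o^2 - 9) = (o - 3)*(o - 1)*(o + 4)*(o + 3)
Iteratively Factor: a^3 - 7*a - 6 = (a + 1)*(a^2 - a - 6) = (a + 1)*(a + 2)*(a - 3)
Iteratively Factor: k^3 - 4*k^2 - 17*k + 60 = (k - 5)*(k^2 + k - 12) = (k - 5)*(k - 3)*(k + 4)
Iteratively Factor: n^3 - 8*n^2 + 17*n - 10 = (n - 5)*(n^2 - 3*n + 2) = (n - 5)*(n - 2)*(n - 1)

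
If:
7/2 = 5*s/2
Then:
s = 7/5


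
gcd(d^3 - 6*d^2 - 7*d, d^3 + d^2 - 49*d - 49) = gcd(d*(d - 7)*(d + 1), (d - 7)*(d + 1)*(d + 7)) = d^2 - 6*d - 7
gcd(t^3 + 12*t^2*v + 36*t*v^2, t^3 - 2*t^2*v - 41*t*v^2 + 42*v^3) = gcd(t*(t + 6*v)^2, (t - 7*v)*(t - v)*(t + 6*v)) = t + 6*v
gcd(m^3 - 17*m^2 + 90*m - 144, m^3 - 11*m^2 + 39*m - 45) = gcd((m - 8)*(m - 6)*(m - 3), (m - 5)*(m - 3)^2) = m - 3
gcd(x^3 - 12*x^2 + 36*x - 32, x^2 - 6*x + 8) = x - 2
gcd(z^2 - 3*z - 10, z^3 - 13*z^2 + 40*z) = z - 5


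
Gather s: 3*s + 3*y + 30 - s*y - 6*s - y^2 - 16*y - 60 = s*(-y - 3) - y^2 - 13*y - 30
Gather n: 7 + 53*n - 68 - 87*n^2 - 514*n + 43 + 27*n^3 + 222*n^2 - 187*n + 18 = 27*n^3 + 135*n^2 - 648*n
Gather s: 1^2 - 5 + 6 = 2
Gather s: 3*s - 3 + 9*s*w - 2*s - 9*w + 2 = s*(9*w + 1) - 9*w - 1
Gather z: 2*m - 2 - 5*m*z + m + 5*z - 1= 3*m + z*(5 - 5*m) - 3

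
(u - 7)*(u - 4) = u^2 - 11*u + 28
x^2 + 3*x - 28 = (x - 4)*(x + 7)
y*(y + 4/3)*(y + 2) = y^3 + 10*y^2/3 + 8*y/3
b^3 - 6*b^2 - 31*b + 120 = (b - 8)*(b - 3)*(b + 5)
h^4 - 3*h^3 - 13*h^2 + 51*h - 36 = (h - 3)^2*(h - 1)*(h + 4)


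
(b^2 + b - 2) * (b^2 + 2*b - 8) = b^4 + 3*b^3 - 8*b^2 - 12*b + 16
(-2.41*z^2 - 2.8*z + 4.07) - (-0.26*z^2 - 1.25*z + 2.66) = -2.15*z^2 - 1.55*z + 1.41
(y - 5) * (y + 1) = y^2 - 4*y - 5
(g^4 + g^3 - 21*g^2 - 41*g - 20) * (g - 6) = g^5 - 5*g^4 - 27*g^3 + 85*g^2 + 226*g + 120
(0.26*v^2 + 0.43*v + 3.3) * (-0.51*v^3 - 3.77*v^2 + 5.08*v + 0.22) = -0.1326*v^5 - 1.1995*v^4 - 1.9833*v^3 - 10.1994*v^2 + 16.8586*v + 0.726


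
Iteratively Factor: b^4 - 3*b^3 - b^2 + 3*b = (b + 1)*(b^3 - 4*b^2 + 3*b) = (b - 1)*(b + 1)*(b^2 - 3*b) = (b - 3)*(b - 1)*(b + 1)*(b)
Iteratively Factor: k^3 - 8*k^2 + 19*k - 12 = (k - 4)*(k^2 - 4*k + 3) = (k - 4)*(k - 3)*(k - 1)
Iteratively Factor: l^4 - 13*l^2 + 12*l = (l - 1)*(l^3 + l^2 - 12*l) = (l - 3)*(l - 1)*(l^2 + 4*l) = l*(l - 3)*(l - 1)*(l + 4)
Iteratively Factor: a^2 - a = (a)*(a - 1)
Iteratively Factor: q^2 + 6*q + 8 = (q + 2)*(q + 4)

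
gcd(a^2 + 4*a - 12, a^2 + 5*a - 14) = a - 2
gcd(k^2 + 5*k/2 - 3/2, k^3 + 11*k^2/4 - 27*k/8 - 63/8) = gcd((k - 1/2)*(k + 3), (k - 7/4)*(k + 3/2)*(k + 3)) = k + 3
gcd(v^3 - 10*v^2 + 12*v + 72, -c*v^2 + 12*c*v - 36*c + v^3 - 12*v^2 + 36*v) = v^2 - 12*v + 36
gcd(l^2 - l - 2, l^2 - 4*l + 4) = l - 2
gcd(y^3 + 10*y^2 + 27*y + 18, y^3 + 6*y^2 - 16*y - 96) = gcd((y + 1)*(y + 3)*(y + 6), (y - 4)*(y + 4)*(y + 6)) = y + 6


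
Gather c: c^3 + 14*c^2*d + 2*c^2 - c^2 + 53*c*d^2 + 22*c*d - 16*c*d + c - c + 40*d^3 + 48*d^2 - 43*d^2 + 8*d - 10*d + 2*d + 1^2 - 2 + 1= c^3 + c^2*(14*d + 1) + c*(53*d^2 + 6*d) + 40*d^3 + 5*d^2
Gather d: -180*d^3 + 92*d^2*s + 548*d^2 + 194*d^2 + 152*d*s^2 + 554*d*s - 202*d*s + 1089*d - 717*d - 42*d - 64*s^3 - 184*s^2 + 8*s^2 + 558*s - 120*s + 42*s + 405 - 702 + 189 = -180*d^3 + d^2*(92*s + 742) + d*(152*s^2 + 352*s + 330) - 64*s^3 - 176*s^2 + 480*s - 108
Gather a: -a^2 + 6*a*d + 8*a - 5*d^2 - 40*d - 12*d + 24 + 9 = -a^2 + a*(6*d + 8) - 5*d^2 - 52*d + 33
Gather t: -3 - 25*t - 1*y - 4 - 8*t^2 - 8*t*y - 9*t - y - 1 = -8*t^2 + t*(-8*y - 34) - 2*y - 8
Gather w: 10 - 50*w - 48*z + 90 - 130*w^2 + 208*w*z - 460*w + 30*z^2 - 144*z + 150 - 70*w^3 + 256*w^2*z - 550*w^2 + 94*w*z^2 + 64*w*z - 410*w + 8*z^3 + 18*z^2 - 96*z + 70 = -70*w^3 + w^2*(256*z - 680) + w*(94*z^2 + 272*z - 920) + 8*z^3 + 48*z^2 - 288*z + 320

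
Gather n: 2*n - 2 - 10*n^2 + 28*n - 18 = -10*n^2 + 30*n - 20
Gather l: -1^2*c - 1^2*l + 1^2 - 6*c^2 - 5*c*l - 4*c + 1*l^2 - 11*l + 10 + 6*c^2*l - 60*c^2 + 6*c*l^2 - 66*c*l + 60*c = -66*c^2 + 55*c + l^2*(6*c + 1) + l*(6*c^2 - 71*c - 12) + 11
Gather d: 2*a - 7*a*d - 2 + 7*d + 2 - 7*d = -7*a*d + 2*a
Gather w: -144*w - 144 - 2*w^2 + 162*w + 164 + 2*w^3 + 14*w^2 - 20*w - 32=2*w^3 + 12*w^2 - 2*w - 12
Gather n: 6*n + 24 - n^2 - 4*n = -n^2 + 2*n + 24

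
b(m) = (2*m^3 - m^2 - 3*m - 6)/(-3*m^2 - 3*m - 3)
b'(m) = (6*m + 3)*(2*m^3 - m^2 - 3*m - 6)/(-3*m^2 - 3*m - 3)^2 + (6*m^2 - 2*m - 3)/(-3*m^2 - 3*m - 3)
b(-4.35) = 3.78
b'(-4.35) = -0.68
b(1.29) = 0.61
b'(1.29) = -0.92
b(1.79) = 0.17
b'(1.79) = -0.84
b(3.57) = -1.18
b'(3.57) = -0.72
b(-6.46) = 5.22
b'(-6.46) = -0.68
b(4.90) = -2.12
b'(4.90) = -0.70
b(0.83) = 1.06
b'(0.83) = -1.05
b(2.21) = -0.17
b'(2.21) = -0.79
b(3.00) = -0.77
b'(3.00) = -0.74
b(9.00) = -4.92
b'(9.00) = -0.68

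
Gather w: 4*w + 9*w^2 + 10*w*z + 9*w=9*w^2 + w*(10*z + 13)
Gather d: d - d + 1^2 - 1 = 0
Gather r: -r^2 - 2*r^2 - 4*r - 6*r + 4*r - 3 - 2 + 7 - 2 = -3*r^2 - 6*r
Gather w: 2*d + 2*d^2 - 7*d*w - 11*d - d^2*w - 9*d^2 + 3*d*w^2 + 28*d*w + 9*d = -7*d^2 + 3*d*w^2 + w*(-d^2 + 21*d)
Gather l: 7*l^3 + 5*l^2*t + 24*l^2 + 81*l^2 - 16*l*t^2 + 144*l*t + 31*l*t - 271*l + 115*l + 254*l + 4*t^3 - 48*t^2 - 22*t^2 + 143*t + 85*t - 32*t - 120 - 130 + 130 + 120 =7*l^3 + l^2*(5*t + 105) + l*(-16*t^2 + 175*t + 98) + 4*t^3 - 70*t^2 + 196*t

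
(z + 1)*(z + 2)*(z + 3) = z^3 + 6*z^2 + 11*z + 6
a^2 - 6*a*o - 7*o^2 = (a - 7*o)*(a + o)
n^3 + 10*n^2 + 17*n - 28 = (n - 1)*(n + 4)*(n + 7)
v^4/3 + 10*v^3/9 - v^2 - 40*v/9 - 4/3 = (v/3 + 1)*(v - 2)*(v + 1/3)*(v + 2)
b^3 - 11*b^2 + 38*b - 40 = (b - 5)*(b - 4)*(b - 2)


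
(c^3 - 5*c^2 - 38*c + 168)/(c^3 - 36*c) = (c^2 - 11*c + 28)/(c*(c - 6))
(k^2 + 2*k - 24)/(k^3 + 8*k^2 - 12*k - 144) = 1/(k + 6)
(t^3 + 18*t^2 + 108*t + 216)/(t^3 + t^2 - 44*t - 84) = (t^2 + 12*t + 36)/(t^2 - 5*t - 14)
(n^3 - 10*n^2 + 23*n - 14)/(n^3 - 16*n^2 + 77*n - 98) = (n - 1)/(n - 7)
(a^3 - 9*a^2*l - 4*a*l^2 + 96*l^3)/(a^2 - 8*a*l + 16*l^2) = (a^2 - 5*a*l - 24*l^2)/(a - 4*l)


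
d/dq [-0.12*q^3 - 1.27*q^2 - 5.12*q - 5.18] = -0.36*q^2 - 2.54*q - 5.12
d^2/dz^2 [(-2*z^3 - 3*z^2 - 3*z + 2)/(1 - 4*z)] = 2*(32*z^3 - 24*z^2 + 6*z - 17)/(64*z^3 - 48*z^2 + 12*z - 1)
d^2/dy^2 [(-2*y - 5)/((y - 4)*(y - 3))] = 2*(-2*y^3 - 15*y^2 + 177*y - 353)/(y^6 - 21*y^5 + 183*y^4 - 847*y^3 + 2196*y^2 - 3024*y + 1728)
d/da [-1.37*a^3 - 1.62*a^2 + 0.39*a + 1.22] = -4.11*a^2 - 3.24*a + 0.39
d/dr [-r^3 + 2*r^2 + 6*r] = -3*r^2 + 4*r + 6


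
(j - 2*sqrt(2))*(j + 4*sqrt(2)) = j^2 + 2*sqrt(2)*j - 16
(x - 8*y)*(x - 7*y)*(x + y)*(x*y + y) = x^4*y - 14*x^3*y^2 + x^3*y + 41*x^2*y^3 - 14*x^2*y^2 + 56*x*y^4 + 41*x*y^3 + 56*y^4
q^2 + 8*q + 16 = (q + 4)^2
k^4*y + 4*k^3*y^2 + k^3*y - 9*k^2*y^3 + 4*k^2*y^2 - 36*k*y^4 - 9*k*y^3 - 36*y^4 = (k - 3*y)*(k + 3*y)*(k + 4*y)*(k*y + y)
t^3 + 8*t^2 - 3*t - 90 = (t - 3)*(t + 5)*(t + 6)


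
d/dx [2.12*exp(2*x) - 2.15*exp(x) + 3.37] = (4.24*exp(x) - 2.15)*exp(x)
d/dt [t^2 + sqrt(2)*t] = 2*t + sqrt(2)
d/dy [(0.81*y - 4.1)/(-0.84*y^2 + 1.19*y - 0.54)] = (0.6804*y^2 - 6.888*y + 4.4416)/(0.7056*y^4 - 1.9992*y^3 + 2.3233*y^2 - 1.2852*y + 0.2916)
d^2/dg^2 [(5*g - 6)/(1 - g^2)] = 2*(4*g^2*(6 - 5*g) + 3*(5*g - 2)*(g^2 - 1))/(g^2 - 1)^3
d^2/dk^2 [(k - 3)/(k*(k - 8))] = 2*(k^3 - 9*k^2 + 72*k - 192)/(k^3*(k^3 - 24*k^2 + 192*k - 512))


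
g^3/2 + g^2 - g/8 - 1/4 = (g/2 + 1/4)*(g - 1/2)*(g + 2)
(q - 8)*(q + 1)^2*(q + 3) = q^4 - 3*q^3 - 33*q^2 - 53*q - 24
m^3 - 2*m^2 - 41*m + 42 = (m - 7)*(m - 1)*(m + 6)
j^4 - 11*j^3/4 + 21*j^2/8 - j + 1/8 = (j - 1)^2*(j - 1/2)*(j - 1/4)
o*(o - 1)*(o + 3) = o^3 + 2*o^2 - 3*o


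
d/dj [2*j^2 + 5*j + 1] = 4*j + 5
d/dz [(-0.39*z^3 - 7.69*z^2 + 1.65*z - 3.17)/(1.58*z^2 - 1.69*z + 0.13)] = (-0.6162*z^4 + 1.3182*z^3 + 10.237*z^2 + 8.0178*z - 5.1428)/(2.4964*z^4 - 5.3404*z^3 + 3.2669*z^2 - 0.4394*z + 0.0169)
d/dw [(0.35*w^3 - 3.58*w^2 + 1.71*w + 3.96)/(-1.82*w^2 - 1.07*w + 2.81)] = (-0.637*w^4 - 0.749000000000001*w^3 + 9.8933*w^2 - 5.7052*w + 9.0423)/(3.3124*w^4 + 3.8948*w^3 - 9.0835*w^2 - 6.0134*w + 7.8961)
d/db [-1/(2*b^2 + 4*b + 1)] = 4*(b + 1)/(2*b^2 + 4*b + 1)^2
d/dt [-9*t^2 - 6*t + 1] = -18*t - 6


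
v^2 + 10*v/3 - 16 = (v - 8/3)*(v + 6)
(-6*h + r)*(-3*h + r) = 18*h^2 - 9*h*r + r^2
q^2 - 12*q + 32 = (q - 8)*(q - 4)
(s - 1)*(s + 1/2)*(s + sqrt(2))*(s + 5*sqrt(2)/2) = s^4 - s^3/2 + 7*sqrt(2)*s^3/2 - 7*sqrt(2)*s^2/4 + 9*s^2/2 - 5*s/2 - 7*sqrt(2)*s/4 - 5/2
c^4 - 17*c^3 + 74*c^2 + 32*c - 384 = (c - 8)^2*(c - 3)*(c + 2)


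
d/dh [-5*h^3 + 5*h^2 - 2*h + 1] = -15*h^2 + 10*h - 2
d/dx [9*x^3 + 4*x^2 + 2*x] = 27*x^2 + 8*x + 2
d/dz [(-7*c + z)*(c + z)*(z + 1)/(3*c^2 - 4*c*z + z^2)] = (-2*(c + z)*(2*c - z)*(7*c - z)*(z + 1) + (3*c^2 - 4*c*z + z^2)*(-(c + z)*(7*c - z) + (c + z)*(z + 1) - (7*c - z)*(z + 1)))/(3*c^2 - 4*c*z + z^2)^2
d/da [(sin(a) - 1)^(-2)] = -2*cos(a)/(sin(a) - 1)^3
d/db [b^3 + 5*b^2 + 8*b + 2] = 3*b^2 + 10*b + 8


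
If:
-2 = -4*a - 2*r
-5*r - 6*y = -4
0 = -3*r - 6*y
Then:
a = -1/2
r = 2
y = -1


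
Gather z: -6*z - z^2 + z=-z^2 - 5*z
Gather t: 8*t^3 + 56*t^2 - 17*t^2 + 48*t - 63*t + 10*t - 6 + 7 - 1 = 8*t^3 + 39*t^2 - 5*t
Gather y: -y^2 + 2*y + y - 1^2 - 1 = -y^2 + 3*y - 2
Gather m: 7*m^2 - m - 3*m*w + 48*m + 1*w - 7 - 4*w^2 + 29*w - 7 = 7*m^2 + m*(47 - 3*w) - 4*w^2 + 30*w - 14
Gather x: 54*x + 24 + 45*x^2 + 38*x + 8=45*x^2 + 92*x + 32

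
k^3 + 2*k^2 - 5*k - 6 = (k - 2)*(k + 1)*(k + 3)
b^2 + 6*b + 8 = (b + 2)*(b + 4)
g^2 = g^2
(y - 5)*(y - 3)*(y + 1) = y^3 - 7*y^2 + 7*y + 15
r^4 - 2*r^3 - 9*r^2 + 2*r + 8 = (r - 4)*(r - 1)*(r + 1)*(r + 2)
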